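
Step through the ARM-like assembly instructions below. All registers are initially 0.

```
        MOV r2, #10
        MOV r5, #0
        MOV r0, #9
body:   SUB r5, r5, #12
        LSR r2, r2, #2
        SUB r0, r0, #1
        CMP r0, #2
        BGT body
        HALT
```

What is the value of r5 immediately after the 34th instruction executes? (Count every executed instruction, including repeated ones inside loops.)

r2=10
r5=0
r0=9
r5=0-12=-12
r2=10>>2=2
r0=9-1=8
CMP r0, #2  (cmp 8,2)
BGT body: taken
r5=(-12)-12=-24
r2=2>>2=0
r0=8-1=7
CMP r0, #2  (cmp 7,2)
BGT body: taken
r5=(-24)-12=-36
r2=0>>2=0
r0=7-1=6
CMP r0, #2  (cmp 6,2)
BGT body: taken
r5=(-36)-12=-48
r2=0>>2=0
r0=6-1=5
CMP r0, #2  (cmp 5,2)
BGT body: taken
r5=(-48)-12=-60
r2=0>>2=0
r0=5-1=4
CMP r0, #2  (cmp 4,2)
BGT body: taken
r5=(-60)-12=-72
r2=0>>2=0
r0=4-1=3
CMP r0, #2  (cmp 3,2)
BGT body: taken
r5=(-72)-12=-84
After step 34: r5 = -84.

-84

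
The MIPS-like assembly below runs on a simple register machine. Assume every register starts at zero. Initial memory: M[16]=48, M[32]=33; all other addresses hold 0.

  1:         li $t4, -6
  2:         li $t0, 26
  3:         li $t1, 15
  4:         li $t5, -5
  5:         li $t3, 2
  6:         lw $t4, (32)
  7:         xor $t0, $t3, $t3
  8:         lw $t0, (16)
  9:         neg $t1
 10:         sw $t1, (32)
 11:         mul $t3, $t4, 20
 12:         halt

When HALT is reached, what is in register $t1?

li $t4, -6 → $t4=-6
li $t0, 26 → $t0=26
li $t1, 15 → $t1=15
li $t5, -5 → $t5=-5
li $t3, 2 → $t3=2
lw $t4, (32) → $t4=M[32]=33
xor $t0, $t3, $t3 → $t0=2^2=0
lw $t0, (16) → $t0=M[16]=48
neg $t1 → $t1=-(15)=-15
sw $t1, (32) → M[32]=-15
mul $t3, $t4, 20 → $t3=33*20=660
halt.

-15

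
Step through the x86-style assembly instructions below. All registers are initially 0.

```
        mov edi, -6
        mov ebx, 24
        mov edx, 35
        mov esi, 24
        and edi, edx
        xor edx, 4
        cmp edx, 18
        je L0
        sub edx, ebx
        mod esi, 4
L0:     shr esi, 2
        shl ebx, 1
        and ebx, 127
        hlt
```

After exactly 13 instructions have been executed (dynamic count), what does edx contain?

15

after mov edi, -6: edi=-6
after mov ebx, 24: ebx=24
after mov edx, 35: edx=35
after mov esi, 24: esi=24
after and edi, edx: edi=(-6)&35=34
after xor edx, 4: edx=35^4=39
cmp edx, 18  (cmp 39,18)
je L0: not taken
after sub edx, ebx: edx=39-24=15
after mod esi, 4: esi=24%4=0
after shr esi, 2: esi=0>>2=0
after shl ebx, 1: ebx=24<<1=48
after and ebx, 127: ebx=48&127=48
After step 13: edx = 15.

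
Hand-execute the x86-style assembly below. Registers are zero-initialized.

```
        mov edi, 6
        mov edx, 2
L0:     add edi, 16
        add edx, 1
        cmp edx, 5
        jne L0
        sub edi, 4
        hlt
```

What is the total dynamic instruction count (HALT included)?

16

mov edi, 6 → edi=6
mov edx, 2 → edx=2
add edi, 16 → edi=6+16=22
add edx, 1 → edx=2+1=3
cmp edx, 5  (cmp 3,5)
jne L0: taken
add edi, 16 → edi=22+16=38
add edx, 1 → edx=3+1=4
cmp edx, 5  (cmp 4,5)
jne L0: taken
add edi, 16 → edi=38+16=54
add edx, 1 → edx=4+1=5
cmp edx, 5  (cmp 5,5)
jne L0: not taken
sub edi, 4 → edi=54-4=50
halt.
Total executed instructions: 16.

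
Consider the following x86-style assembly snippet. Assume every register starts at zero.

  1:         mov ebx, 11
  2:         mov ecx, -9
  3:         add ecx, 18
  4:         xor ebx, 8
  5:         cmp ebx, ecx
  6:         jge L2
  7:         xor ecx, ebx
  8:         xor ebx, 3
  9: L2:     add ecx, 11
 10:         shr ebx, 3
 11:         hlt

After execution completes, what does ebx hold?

0

mov ebx, 11 → ebx=11
mov ecx, -9 → ecx=-9
add ecx, 18 → ecx=(-9)+18=9
xor ebx, 8 → ebx=11^8=3
cmp ebx, ecx  (cmp 3,9)
jge L2: not taken
xor ecx, ebx → ecx=9^3=10
xor ebx, 3 → ebx=3^3=0
add ecx, 11 → ecx=10+11=21
shr ebx, 3 → ebx=0>>3=0
halt.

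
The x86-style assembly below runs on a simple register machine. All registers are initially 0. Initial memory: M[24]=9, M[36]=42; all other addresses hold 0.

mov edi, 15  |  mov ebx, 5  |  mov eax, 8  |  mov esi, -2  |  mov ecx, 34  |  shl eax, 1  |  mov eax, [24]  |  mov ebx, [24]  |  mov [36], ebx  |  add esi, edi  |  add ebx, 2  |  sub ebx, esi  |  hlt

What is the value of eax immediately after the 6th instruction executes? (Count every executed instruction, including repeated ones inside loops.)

16

after mov edi, 15: edi=15
after mov ebx, 5: ebx=5
after mov eax, 8: eax=8
after mov esi, -2: esi=-2
after mov ecx, 34: ecx=34
after shl eax, 1: eax=8<<1=16
After step 6: eax = 16.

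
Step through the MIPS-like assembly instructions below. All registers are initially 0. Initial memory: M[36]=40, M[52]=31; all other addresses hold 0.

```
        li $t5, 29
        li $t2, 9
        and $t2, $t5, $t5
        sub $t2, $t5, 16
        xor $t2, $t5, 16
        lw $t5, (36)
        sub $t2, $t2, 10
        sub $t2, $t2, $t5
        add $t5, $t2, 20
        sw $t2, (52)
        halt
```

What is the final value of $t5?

-17

$t5=29
$t2=9
$t2=29&29=29
$t2=29-16=13
$t2=29^16=13
$t5=M[36]=40
$t2=13-10=3
$t2=3-40=-37
$t5=(-37)+20=-17
sw $t2, (52) → M[52]=-37
halt.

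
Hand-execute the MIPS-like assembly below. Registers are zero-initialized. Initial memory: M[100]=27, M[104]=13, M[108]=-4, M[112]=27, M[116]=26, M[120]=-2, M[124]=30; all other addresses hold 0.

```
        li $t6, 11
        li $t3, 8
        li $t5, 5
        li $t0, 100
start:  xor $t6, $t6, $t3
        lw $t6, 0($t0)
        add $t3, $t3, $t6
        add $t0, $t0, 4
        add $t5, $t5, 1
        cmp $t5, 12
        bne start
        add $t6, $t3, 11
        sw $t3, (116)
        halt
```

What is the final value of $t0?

128

li $t6, 11 → $t6=11
li $t3, 8 → $t3=8
li $t5, 5 → $t5=5
li $t0, 100 → $t0=100
xor $t6, $t6, $t3 → $t6=11^8=3
lw $t6, 0($t0) → $t6=M[100]=27
add $t3, $t3, $t6 → $t3=8+27=35
add $t0, $t0, 4 → $t0=100+4=104
add $t5, $t5, 1 → $t5=5+1=6
cmp $t5, 12  (cmp 6,12)
bne start: taken
xor $t6, $t6, $t3 → $t6=27^35=56
lw $t6, 0($t0) → $t6=M[104]=13
add $t3, $t3, $t6 → $t3=35+13=48
add $t0, $t0, 4 → $t0=104+4=108
add $t5, $t5, 1 → $t5=6+1=7
cmp $t5, 12  (cmp 7,12)
bne start: taken
xor $t6, $t6, $t3 → $t6=13^48=61
lw $t6, 0($t0) → $t6=M[108]=-4
add $t3, $t3, $t6 → $t3=48+(-4)=44
add $t0, $t0, 4 → $t0=108+4=112
add $t5, $t5, 1 → $t5=7+1=8
cmp $t5, 12  (cmp 8,12)
bne start: taken
xor $t6, $t6, $t3 → $t6=(-4)^44=-48
lw $t6, 0($t0) → $t6=M[112]=27
add $t3, $t3, $t6 → $t3=44+27=71
add $t0, $t0, 4 → $t0=112+4=116
add $t5, $t5, 1 → $t5=8+1=9
cmp $t5, 12  (cmp 9,12)
bne start: taken
xor $t6, $t6, $t3 → $t6=27^71=92
lw $t6, 0($t0) → $t6=M[116]=26
add $t3, $t3, $t6 → $t3=71+26=97
add $t0, $t0, 4 → $t0=116+4=120
add $t5, $t5, 1 → $t5=9+1=10
cmp $t5, 12  (cmp 10,12)
bne start: taken
xor $t6, $t6, $t3 → $t6=26^97=123
lw $t6, 0($t0) → $t6=M[120]=-2
add $t3, $t3, $t6 → $t3=97+(-2)=95
add $t0, $t0, 4 → $t0=120+4=124
add $t5, $t5, 1 → $t5=10+1=11
cmp $t5, 12  (cmp 11,12)
bne start: taken
xor $t6, $t6, $t3 → $t6=(-2)^95=-95
lw $t6, 0($t0) → $t6=M[124]=30
add $t3, $t3, $t6 → $t3=95+30=125
add $t0, $t0, 4 → $t0=124+4=128
add $t5, $t5, 1 → $t5=11+1=12
cmp $t5, 12  (cmp 12,12)
bne start: not taken
add $t6, $t3, 11 → $t6=125+11=136
sw $t3, (116) → M[116]=125
halt.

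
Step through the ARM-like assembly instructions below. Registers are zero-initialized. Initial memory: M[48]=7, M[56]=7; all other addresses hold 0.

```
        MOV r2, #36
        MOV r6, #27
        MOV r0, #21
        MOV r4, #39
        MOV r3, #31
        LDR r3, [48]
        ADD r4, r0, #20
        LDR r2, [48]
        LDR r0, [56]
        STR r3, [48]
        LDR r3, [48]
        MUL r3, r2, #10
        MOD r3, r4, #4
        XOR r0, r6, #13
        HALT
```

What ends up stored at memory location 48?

7

r2=36
r6=27
r0=21
r4=39
r3=31
r3=M[48]=7
r4=21+20=41
r2=M[48]=7
r0=M[56]=7
STR r3, [48] → M[48]=7
r3=M[48]=7
r3=7*10=70
r3=41%4=1
r0=27^13=22
halt.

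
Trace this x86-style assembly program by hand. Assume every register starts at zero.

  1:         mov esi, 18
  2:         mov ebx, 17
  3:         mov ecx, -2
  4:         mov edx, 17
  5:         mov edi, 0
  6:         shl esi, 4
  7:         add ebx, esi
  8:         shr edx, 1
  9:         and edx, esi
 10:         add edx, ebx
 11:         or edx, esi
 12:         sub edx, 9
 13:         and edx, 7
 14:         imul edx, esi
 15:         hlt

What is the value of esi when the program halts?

esi=18
ebx=17
ecx=-2
edx=17
edi=0
esi=18<<4=288
ebx=17+288=305
edx=17>>1=8
edx=8&288=0
edx=0+305=305
edx=305|288=305
edx=305-9=296
edx=296&7=0
edx=0*288=0
halt.

288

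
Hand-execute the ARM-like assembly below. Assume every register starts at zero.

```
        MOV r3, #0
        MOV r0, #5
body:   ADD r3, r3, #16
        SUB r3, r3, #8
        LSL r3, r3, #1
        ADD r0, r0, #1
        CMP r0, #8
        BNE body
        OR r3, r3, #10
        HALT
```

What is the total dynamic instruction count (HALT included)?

22

after MOV r3, #0: r3=0
after MOV r0, #5: r0=5
after ADD r3, r3, #16: r3=0+16=16
after SUB r3, r3, #8: r3=16-8=8
after LSL r3, r3, #1: r3=8<<1=16
after ADD r0, r0, #1: r0=5+1=6
CMP r0, #8  (cmp 6,8)
BNE body: taken
after ADD r3, r3, #16: r3=16+16=32
after SUB r3, r3, #8: r3=32-8=24
after LSL r3, r3, #1: r3=24<<1=48
after ADD r0, r0, #1: r0=6+1=7
CMP r0, #8  (cmp 7,8)
BNE body: taken
after ADD r3, r3, #16: r3=48+16=64
after SUB r3, r3, #8: r3=64-8=56
after LSL r3, r3, #1: r3=56<<1=112
after ADD r0, r0, #1: r0=7+1=8
CMP r0, #8  (cmp 8,8)
BNE body: not taken
after OR r3, r3, #10: r3=112|10=122
halt.
Total executed instructions: 22.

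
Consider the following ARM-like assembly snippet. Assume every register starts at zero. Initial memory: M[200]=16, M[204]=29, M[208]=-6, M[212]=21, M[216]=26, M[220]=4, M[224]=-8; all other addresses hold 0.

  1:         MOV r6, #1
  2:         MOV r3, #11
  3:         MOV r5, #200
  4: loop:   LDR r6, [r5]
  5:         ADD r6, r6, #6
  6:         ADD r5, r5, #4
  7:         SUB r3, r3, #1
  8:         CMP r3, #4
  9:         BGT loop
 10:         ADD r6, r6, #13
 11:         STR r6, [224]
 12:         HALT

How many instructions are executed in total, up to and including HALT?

48

r6=1
r3=11
r5=200
r6=M[200]=16
r6=16+6=22
r5=200+4=204
r3=11-1=10
CMP r3, #4  (cmp 10,4)
BGT loop: taken
r6=M[204]=29
r6=29+6=35
r5=204+4=208
r3=10-1=9
CMP r3, #4  (cmp 9,4)
BGT loop: taken
r6=M[208]=-6
r6=(-6)+6=0
r5=208+4=212
r3=9-1=8
CMP r3, #4  (cmp 8,4)
BGT loop: taken
r6=M[212]=21
r6=21+6=27
r5=212+4=216
r3=8-1=7
CMP r3, #4  (cmp 7,4)
BGT loop: taken
r6=M[216]=26
r6=26+6=32
r5=216+4=220
r3=7-1=6
CMP r3, #4  (cmp 6,4)
BGT loop: taken
r6=M[220]=4
r6=4+6=10
r5=220+4=224
r3=6-1=5
CMP r3, #4  (cmp 5,4)
BGT loop: taken
r6=M[224]=-8
r6=(-8)+6=-2
r5=224+4=228
r3=5-1=4
CMP r3, #4  (cmp 4,4)
BGT loop: not taken
r6=(-2)+13=11
STR r6, [224] → M[224]=11
halt.
Total executed instructions: 48.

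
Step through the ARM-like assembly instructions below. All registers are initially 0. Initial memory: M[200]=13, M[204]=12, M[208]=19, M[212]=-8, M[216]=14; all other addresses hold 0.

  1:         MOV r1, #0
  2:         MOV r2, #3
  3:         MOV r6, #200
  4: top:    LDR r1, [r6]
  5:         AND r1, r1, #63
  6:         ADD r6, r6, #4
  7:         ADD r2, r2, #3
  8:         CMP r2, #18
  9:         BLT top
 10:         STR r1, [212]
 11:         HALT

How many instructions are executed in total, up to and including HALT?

r1=0
r2=3
r6=200
r1=M[200]=13
r1=13&63=13
r6=200+4=204
r2=3+3=6
CMP r2, #18  (cmp 6,18)
BLT top: taken
r1=M[204]=12
r1=12&63=12
r6=204+4=208
r2=6+3=9
CMP r2, #18  (cmp 9,18)
BLT top: taken
r1=M[208]=19
r1=19&63=19
r6=208+4=212
r2=9+3=12
CMP r2, #18  (cmp 12,18)
BLT top: taken
r1=M[212]=-8
r1=(-8)&63=56
r6=212+4=216
r2=12+3=15
CMP r2, #18  (cmp 15,18)
BLT top: taken
r1=M[216]=14
r1=14&63=14
r6=216+4=220
r2=15+3=18
CMP r2, #18  (cmp 18,18)
BLT top: not taken
STR r1, [212] → M[212]=14
halt.
Total executed instructions: 35.

35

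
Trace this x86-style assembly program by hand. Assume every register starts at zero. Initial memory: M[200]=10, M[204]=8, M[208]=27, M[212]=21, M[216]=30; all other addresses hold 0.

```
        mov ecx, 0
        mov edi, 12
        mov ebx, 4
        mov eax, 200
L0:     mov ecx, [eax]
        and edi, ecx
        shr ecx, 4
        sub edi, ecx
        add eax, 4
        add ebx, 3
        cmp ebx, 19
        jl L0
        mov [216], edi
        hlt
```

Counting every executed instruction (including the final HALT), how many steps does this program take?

46

after mov ecx, 0: ecx=0
after mov edi, 12: edi=12
after mov ebx, 4: ebx=4
after mov eax, 200: eax=200
after mov ecx, [eax]: ecx=M[200]=10
after and edi, ecx: edi=12&10=8
after shr ecx, 4: ecx=10>>4=0
after sub edi, ecx: edi=8-0=8
after add eax, 4: eax=200+4=204
after add ebx, 3: ebx=4+3=7
cmp ebx, 19  (cmp 7,19)
jl L0: taken
after mov ecx, [eax]: ecx=M[204]=8
after and edi, ecx: edi=8&8=8
after shr ecx, 4: ecx=8>>4=0
after sub edi, ecx: edi=8-0=8
after add eax, 4: eax=204+4=208
after add ebx, 3: ebx=7+3=10
cmp ebx, 19  (cmp 10,19)
jl L0: taken
after mov ecx, [eax]: ecx=M[208]=27
after and edi, ecx: edi=8&27=8
after shr ecx, 4: ecx=27>>4=1
after sub edi, ecx: edi=8-1=7
after add eax, 4: eax=208+4=212
after add ebx, 3: ebx=10+3=13
cmp ebx, 19  (cmp 13,19)
jl L0: taken
after mov ecx, [eax]: ecx=M[212]=21
after and edi, ecx: edi=7&21=5
after shr ecx, 4: ecx=21>>4=1
after sub edi, ecx: edi=5-1=4
after add eax, 4: eax=212+4=216
after add ebx, 3: ebx=13+3=16
cmp ebx, 19  (cmp 16,19)
jl L0: taken
after mov ecx, [eax]: ecx=M[216]=30
after and edi, ecx: edi=4&30=4
after shr ecx, 4: ecx=30>>4=1
after sub edi, ecx: edi=4-1=3
after add eax, 4: eax=216+4=220
after add ebx, 3: ebx=16+3=19
cmp ebx, 19  (cmp 19,19)
jl L0: not taken
mov [216], edi → M[216]=3
halt.
Total executed instructions: 46.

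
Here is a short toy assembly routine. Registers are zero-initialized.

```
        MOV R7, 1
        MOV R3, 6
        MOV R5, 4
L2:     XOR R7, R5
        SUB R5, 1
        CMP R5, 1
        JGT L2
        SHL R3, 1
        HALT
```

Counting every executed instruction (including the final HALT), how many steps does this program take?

17

after MOV R7, 1: R7=1
after MOV R3, 6: R3=6
after MOV R5, 4: R5=4
after XOR R7, R5: R7=1^4=5
after SUB R5, 1: R5=4-1=3
CMP R5, 1  (cmp 3,1)
JGT L2: taken
after XOR R7, R5: R7=5^3=6
after SUB R5, 1: R5=3-1=2
CMP R5, 1  (cmp 2,1)
JGT L2: taken
after XOR R7, R5: R7=6^2=4
after SUB R5, 1: R5=2-1=1
CMP R5, 1  (cmp 1,1)
JGT L2: not taken
after SHL R3, 1: R3=6<<1=12
halt.
Total executed instructions: 17.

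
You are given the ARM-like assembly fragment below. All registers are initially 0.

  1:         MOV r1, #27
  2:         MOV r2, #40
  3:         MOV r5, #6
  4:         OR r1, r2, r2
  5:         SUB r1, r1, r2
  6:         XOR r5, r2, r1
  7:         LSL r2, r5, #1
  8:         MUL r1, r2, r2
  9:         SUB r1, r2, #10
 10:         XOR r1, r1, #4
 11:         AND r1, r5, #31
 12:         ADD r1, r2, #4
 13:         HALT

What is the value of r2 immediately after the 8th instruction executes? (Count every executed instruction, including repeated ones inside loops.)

80

MOV r1, #27 → r1=27
MOV r2, #40 → r2=40
MOV r5, #6 → r5=6
OR r1, r2, r2 → r1=40|40=40
SUB r1, r1, r2 → r1=40-40=0
XOR r5, r2, r1 → r5=40^0=40
LSL r2, r5, #1 → r2=40<<1=80
MUL r1, r2, r2 → r1=80*80=6400
After step 8: r2 = 80.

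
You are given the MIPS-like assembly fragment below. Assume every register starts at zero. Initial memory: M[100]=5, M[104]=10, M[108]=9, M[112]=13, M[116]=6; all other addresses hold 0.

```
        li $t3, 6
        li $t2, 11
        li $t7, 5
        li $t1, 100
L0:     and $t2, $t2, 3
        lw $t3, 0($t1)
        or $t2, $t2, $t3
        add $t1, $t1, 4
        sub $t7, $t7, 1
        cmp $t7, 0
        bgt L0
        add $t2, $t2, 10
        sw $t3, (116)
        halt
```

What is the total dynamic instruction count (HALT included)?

42

li $t3, 6 → $t3=6
li $t2, 11 → $t2=11
li $t7, 5 → $t7=5
li $t1, 100 → $t1=100
and $t2, $t2, 3 → $t2=11&3=3
lw $t3, 0($t1) → $t3=M[100]=5
or $t2, $t2, $t3 → $t2=3|5=7
add $t1, $t1, 4 → $t1=100+4=104
sub $t7, $t7, 1 → $t7=5-1=4
cmp $t7, 0  (cmp 4,0)
bgt L0: taken
and $t2, $t2, 3 → $t2=7&3=3
lw $t3, 0($t1) → $t3=M[104]=10
or $t2, $t2, $t3 → $t2=3|10=11
add $t1, $t1, 4 → $t1=104+4=108
sub $t7, $t7, 1 → $t7=4-1=3
cmp $t7, 0  (cmp 3,0)
bgt L0: taken
and $t2, $t2, 3 → $t2=11&3=3
lw $t3, 0($t1) → $t3=M[108]=9
or $t2, $t2, $t3 → $t2=3|9=11
add $t1, $t1, 4 → $t1=108+4=112
sub $t7, $t7, 1 → $t7=3-1=2
cmp $t7, 0  (cmp 2,0)
bgt L0: taken
and $t2, $t2, 3 → $t2=11&3=3
lw $t3, 0($t1) → $t3=M[112]=13
or $t2, $t2, $t3 → $t2=3|13=15
add $t1, $t1, 4 → $t1=112+4=116
sub $t7, $t7, 1 → $t7=2-1=1
cmp $t7, 0  (cmp 1,0)
bgt L0: taken
and $t2, $t2, 3 → $t2=15&3=3
lw $t3, 0($t1) → $t3=M[116]=6
or $t2, $t2, $t3 → $t2=3|6=7
add $t1, $t1, 4 → $t1=116+4=120
sub $t7, $t7, 1 → $t7=1-1=0
cmp $t7, 0  (cmp 0,0)
bgt L0: not taken
add $t2, $t2, 10 → $t2=7+10=17
sw $t3, (116) → M[116]=6
halt.
Total executed instructions: 42.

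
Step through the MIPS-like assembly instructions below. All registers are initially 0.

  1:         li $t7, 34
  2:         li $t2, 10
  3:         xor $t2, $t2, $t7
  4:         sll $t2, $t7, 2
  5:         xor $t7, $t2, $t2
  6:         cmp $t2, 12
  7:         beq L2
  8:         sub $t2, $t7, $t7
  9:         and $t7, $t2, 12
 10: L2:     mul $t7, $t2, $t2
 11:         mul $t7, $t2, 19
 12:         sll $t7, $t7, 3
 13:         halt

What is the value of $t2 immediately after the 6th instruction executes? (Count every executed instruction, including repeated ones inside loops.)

after li $t7, 34: $t7=34
after li $t2, 10: $t2=10
after xor $t2, $t2, $t7: $t2=10^34=40
after sll $t2, $t7, 2: $t2=34<<2=136
after xor $t7, $t2, $t2: $t7=136^136=0
cmp $t2, 12  (cmp 136,12)
After step 6: $t2 = 136.

136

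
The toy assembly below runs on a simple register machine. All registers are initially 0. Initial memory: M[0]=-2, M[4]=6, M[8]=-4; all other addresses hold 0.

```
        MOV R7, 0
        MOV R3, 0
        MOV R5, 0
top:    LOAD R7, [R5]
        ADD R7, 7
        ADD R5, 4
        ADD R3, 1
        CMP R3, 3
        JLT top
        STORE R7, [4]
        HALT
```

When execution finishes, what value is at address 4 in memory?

3

after MOV R7, 0: R7=0
after MOV R3, 0: R3=0
after MOV R5, 0: R5=0
after LOAD R7, [R5]: R7=M[0]=-2
after ADD R7, 7: R7=(-2)+7=5
after ADD R5, 4: R5=0+4=4
after ADD R3, 1: R3=0+1=1
CMP R3, 3  (cmp 1,3)
JLT top: taken
after LOAD R7, [R5]: R7=M[4]=6
after ADD R7, 7: R7=6+7=13
after ADD R5, 4: R5=4+4=8
after ADD R3, 1: R3=1+1=2
CMP R3, 3  (cmp 2,3)
JLT top: taken
after LOAD R7, [R5]: R7=M[8]=-4
after ADD R7, 7: R7=(-4)+7=3
after ADD R5, 4: R5=8+4=12
after ADD R3, 1: R3=2+1=3
CMP R3, 3  (cmp 3,3)
JLT top: not taken
STORE R7, [4] → M[4]=3
halt.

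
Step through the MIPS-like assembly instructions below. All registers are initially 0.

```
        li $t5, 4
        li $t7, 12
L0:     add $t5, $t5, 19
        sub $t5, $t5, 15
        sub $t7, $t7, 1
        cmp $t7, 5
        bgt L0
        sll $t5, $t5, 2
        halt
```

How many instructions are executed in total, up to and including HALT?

39

$t5=4
$t7=12
$t5=4+19=23
$t5=23-15=8
$t7=12-1=11
cmp $t7, 5  (cmp 11,5)
bgt L0: taken
$t5=8+19=27
$t5=27-15=12
$t7=11-1=10
cmp $t7, 5  (cmp 10,5)
bgt L0: taken
$t5=12+19=31
$t5=31-15=16
$t7=10-1=9
cmp $t7, 5  (cmp 9,5)
bgt L0: taken
$t5=16+19=35
$t5=35-15=20
$t7=9-1=8
cmp $t7, 5  (cmp 8,5)
bgt L0: taken
$t5=20+19=39
$t5=39-15=24
$t7=8-1=7
cmp $t7, 5  (cmp 7,5)
bgt L0: taken
$t5=24+19=43
$t5=43-15=28
$t7=7-1=6
cmp $t7, 5  (cmp 6,5)
bgt L0: taken
$t5=28+19=47
$t5=47-15=32
$t7=6-1=5
cmp $t7, 5  (cmp 5,5)
bgt L0: not taken
$t5=32<<2=128
halt.
Total executed instructions: 39.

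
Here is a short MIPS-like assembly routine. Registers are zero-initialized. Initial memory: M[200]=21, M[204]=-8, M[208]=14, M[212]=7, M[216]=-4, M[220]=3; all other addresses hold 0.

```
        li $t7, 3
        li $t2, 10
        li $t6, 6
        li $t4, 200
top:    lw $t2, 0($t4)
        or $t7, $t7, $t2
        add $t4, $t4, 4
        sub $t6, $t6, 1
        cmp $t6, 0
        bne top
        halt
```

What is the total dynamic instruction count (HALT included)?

after li $t7, 3: $t7=3
after li $t2, 10: $t2=10
after li $t6, 6: $t6=6
after li $t4, 200: $t4=200
after lw $t2, 0($t4): $t2=M[200]=21
after or $t7, $t7, $t2: $t7=3|21=23
after add $t4, $t4, 4: $t4=200+4=204
after sub $t6, $t6, 1: $t6=6-1=5
cmp $t6, 0  (cmp 5,0)
bne top: taken
after lw $t2, 0($t4): $t2=M[204]=-8
after or $t7, $t7, $t2: $t7=23|(-8)=-1
after add $t4, $t4, 4: $t4=204+4=208
after sub $t6, $t6, 1: $t6=5-1=4
cmp $t6, 0  (cmp 4,0)
bne top: taken
after lw $t2, 0($t4): $t2=M[208]=14
after or $t7, $t7, $t2: $t7=(-1)|14=-1
after add $t4, $t4, 4: $t4=208+4=212
after sub $t6, $t6, 1: $t6=4-1=3
cmp $t6, 0  (cmp 3,0)
bne top: taken
after lw $t2, 0($t4): $t2=M[212]=7
after or $t7, $t7, $t2: $t7=(-1)|7=-1
after add $t4, $t4, 4: $t4=212+4=216
after sub $t6, $t6, 1: $t6=3-1=2
cmp $t6, 0  (cmp 2,0)
bne top: taken
after lw $t2, 0($t4): $t2=M[216]=-4
after or $t7, $t7, $t2: $t7=(-1)|(-4)=-1
after add $t4, $t4, 4: $t4=216+4=220
after sub $t6, $t6, 1: $t6=2-1=1
cmp $t6, 0  (cmp 1,0)
bne top: taken
after lw $t2, 0($t4): $t2=M[220]=3
after or $t7, $t7, $t2: $t7=(-1)|3=-1
after add $t4, $t4, 4: $t4=220+4=224
after sub $t6, $t6, 1: $t6=1-1=0
cmp $t6, 0  (cmp 0,0)
bne top: not taken
halt.
Total executed instructions: 41.

41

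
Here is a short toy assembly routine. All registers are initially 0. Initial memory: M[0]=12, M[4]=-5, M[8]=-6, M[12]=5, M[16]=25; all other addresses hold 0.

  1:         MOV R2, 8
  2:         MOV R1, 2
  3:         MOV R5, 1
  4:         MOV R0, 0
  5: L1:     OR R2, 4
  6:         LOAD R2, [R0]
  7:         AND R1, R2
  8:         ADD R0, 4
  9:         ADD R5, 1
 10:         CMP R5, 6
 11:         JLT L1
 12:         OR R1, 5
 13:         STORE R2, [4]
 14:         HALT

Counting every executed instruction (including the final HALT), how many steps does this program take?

MOV R2, 8 → R2=8
MOV R1, 2 → R1=2
MOV R5, 1 → R5=1
MOV R0, 0 → R0=0
OR R2, 4 → R2=8|4=12
LOAD R2, [R0] → R2=M[0]=12
AND R1, R2 → R1=2&12=0
ADD R0, 4 → R0=0+4=4
ADD R5, 1 → R5=1+1=2
CMP R5, 6  (cmp 2,6)
JLT L1: taken
OR R2, 4 → R2=12|4=12
LOAD R2, [R0] → R2=M[4]=-5
AND R1, R2 → R1=0&(-5)=0
ADD R0, 4 → R0=4+4=8
ADD R5, 1 → R5=2+1=3
CMP R5, 6  (cmp 3,6)
JLT L1: taken
OR R2, 4 → R2=(-5)|4=-1
LOAD R2, [R0] → R2=M[8]=-6
AND R1, R2 → R1=0&(-6)=0
ADD R0, 4 → R0=8+4=12
ADD R5, 1 → R5=3+1=4
CMP R5, 6  (cmp 4,6)
JLT L1: taken
OR R2, 4 → R2=(-6)|4=-2
LOAD R2, [R0] → R2=M[12]=5
AND R1, R2 → R1=0&5=0
ADD R0, 4 → R0=12+4=16
ADD R5, 1 → R5=4+1=5
CMP R5, 6  (cmp 5,6)
JLT L1: taken
OR R2, 4 → R2=5|4=5
LOAD R2, [R0] → R2=M[16]=25
AND R1, R2 → R1=0&25=0
ADD R0, 4 → R0=16+4=20
ADD R5, 1 → R5=5+1=6
CMP R5, 6  (cmp 6,6)
JLT L1: not taken
OR R1, 5 → R1=0|5=5
STORE R2, [4] → M[4]=25
halt.
Total executed instructions: 42.

42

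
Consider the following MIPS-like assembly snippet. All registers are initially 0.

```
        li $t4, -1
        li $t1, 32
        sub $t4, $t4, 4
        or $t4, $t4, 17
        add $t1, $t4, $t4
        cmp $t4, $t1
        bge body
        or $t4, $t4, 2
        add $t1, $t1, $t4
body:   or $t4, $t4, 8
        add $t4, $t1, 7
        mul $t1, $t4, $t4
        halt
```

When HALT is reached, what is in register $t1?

after li $t4, -1: $t4=-1
after li $t1, 32: $t1=32
after sub $t4, $t4, 4: $t4=(-1)-4=-5
after or $t4, $t4, 17: $t4=(-5)|17=-5
after add $t1, $t4, $t4: $t1=(-5)+(-5)=-10
cmp $t4, $t1  (cmp -5,-10)
bge body: taken
after or $t4, $t4, 8: $t4=(-5)|8=-5
after add $t4, $t1, 7: $t4=(-10)+7=-3
after mul $t1, $t4, $t4: $t1=(-3)*(-3)=9
halt.

9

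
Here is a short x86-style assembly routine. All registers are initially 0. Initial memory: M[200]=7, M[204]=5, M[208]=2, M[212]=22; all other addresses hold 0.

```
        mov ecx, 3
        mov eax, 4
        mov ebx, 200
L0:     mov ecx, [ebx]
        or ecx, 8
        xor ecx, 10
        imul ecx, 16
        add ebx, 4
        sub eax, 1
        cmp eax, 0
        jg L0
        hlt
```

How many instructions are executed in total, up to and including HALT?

mov ecx, 3 → ecx=3
mov eax, 4 → eax=4
mov ebx, 200 → ebx=200
mov ecx, [ebx] → ecx=M[200]=7
or ecx, 8 → ecx=7|8=15
xor ecx, 10 → ecx=15^10=5
imul ecx, 16 → ecx=5*16=80
add ebx, 4 → ebx=200+4=204
sub eax, 1 → eax=4-1=3
cmp eax, 0  (cmp 3,0)
jg L0: taken
mov ecx, [ebx] → ecx=M[204]=5
or ecx, 8 → ecx=5|8=13
xor ecx, 10 → ecx=13^10=7
imul ecx, 16 → ecx=7*16=112
add ebx, 4 → ebx=204+4=208
sub eax, 1 → eax=3-1=2
cmp eax, 0  (cmp 2,0)
jg L0: taken
mov ecx, [ebx] → ecx=M[208]=2
or ecx, 8 → ecx=2|8=10
xor ecx, 10 → ecx=10^10=0
imul ecx, 16 → ecx=0*16=0
add ebx, 4 → ebx=208+4=212
sub eax, 1 → eax=2-1=1
cmp eax, 0  (cmp 1,0)
jg L0: taken
mov ecx, [ebx] → ecx=M[212]=22
or ecx, 8 → ecx=22|8=30
xor ecx, 10 → ecx=30^10=20
imul ecx, 16 → ecx=20*16=320
add ebx, 4 → ebx=212+4=216
sub eax, 1 → eax=1-1=0
cmp eax, 0  (cmp 0,0)
jg L0: not taken
halt.
Total executed instructions: 36.

36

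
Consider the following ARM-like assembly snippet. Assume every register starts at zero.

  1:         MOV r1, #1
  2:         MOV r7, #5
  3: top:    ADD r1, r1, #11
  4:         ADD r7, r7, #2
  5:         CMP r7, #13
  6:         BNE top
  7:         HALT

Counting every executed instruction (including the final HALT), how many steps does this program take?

19

r1=1
r7=5
r1=1+11=12
r7=5+2=7
CMP r7, #13  (cmp 7,13)
BNE top: taken
r1=12+11=23
r7=7+2=9
CMP r7, #13  (cmp 9,13)
BNE top: taken
r1=23+11=34
r7=9+2=11
CMP r7, #13  (cmp 11,13)
BNE top: taken
r1=34+11=45
r7=11+2=13
CMP r7, #13  (cmp 13,13)
BNE top: not taken
halt.
Total executed instructions: 19.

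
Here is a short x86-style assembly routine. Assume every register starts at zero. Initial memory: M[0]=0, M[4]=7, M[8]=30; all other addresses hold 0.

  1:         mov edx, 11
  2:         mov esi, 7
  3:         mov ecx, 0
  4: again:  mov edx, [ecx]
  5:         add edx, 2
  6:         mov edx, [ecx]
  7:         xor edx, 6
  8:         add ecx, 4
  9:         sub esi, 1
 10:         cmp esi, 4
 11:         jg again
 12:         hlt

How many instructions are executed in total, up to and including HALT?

28

after mov edx, 11: edx=11
after mov esi, 7: esi=7
after mov ecx, 0: ecx=0
after mov edx, [ecx]: edx=M[0]=0
after add edx, 2: edx=0+2=2
after mov edx, [ecx]: edx=M[0]=0
after xor edx, 6: edx=0^6=6
after add ecx, 4: ecx=0+4=4
after sub esi, 1: esi=7-1=6
cmp esi, 4  (cmp 6,4)
jg again: taken
after mov edx, [ecx]: edx=M[4]=7
after add edx, 2: edx=7+2=9
after mov edx, [ecx]: edx=M[4]=7
after xor edx, 6: edx=7^6=1
after add ecx, 4: ecx=4+4=8
after sub esi, 1: esi=6-1=5
cmp esi, 4  (cmp 5,4)
jg again: taken
after mov edx, [ecx]: edx=M[8]=30
after add edx, 2: edx=30+2=32
after mov edx, [ecx]: edx=M[8]=30
after xor edx, 6: edx=30^6=24
after add ecx, 4: ecx=8+4=12
after sub esi, 1: esi=5-1=4
cmp esi, 4  (cmp 4,4)
jg again: not taken
halt.
Total executed instructions: 28.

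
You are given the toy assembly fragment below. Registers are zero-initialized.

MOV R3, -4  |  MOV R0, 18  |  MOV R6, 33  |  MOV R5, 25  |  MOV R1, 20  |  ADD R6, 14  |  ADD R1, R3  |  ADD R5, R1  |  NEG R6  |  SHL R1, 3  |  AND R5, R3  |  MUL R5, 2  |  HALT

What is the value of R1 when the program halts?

after MOV R3, -4: R3=-4
after MOV R0, 18: R0=18
after MOV R6, 33: R6=33
after MOV R5, 25: R5=25
after MOV R1, 20: R1=20
after ADD R6, 14: R6=33+14=47
after ADD R1, R3: R1=20+(-4)=16
after ADD R5, R1: R5=25+16=41
after NEG R6: R6=-(47)=-47
after SHL R1, 3: R1=16<<3=128
after AND R5, R3: R5=41&(-4)=40
after MUL R5, 2: R5=40*2=80
halt.

128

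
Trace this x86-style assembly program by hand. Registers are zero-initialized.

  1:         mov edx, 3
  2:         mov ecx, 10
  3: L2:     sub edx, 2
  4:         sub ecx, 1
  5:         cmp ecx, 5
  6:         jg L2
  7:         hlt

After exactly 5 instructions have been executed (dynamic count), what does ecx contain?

9

edx=3
ecx=10
edx=3-2=1
ecx=10-1=9
cmp ecx, 5  (cmp 9,5)
After step 5: ecx = 9.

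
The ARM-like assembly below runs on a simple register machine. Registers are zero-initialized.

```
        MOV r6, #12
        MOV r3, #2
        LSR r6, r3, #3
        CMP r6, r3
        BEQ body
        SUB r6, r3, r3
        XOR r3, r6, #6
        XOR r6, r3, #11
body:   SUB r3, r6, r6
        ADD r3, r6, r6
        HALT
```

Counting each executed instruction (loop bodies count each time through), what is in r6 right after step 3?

MOV r6, #12 → r6=12
MOV r3, #2 → r3=2
LSR r6, r3, #3 → r6=2>>3=0
After step 3: r6 = 0.

0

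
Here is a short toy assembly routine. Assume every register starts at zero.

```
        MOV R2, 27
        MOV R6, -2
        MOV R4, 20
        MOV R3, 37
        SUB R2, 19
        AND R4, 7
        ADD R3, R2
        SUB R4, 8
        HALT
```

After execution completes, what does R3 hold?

45

R2=27
R6=-2
R4=20
R3=37
R2=27-19=8
R4=20&7=4
R3=37+8=45
R4=4-8=-4
halt.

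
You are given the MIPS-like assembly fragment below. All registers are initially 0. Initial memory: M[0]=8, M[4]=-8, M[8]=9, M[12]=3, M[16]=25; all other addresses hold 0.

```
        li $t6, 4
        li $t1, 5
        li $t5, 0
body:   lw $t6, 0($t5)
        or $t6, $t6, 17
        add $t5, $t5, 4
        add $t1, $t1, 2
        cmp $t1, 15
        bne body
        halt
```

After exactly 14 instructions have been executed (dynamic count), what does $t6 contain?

-7

li $t6, 4 → $t6=4
li $t1, 5 → $t1=5
li $t5, 0 → $t5=0
lw $t6, 0($t5) → $t6=M[0]=8
or $t6, $t6, 17 → $t6=8|17=25
add $t5, $t5, 4 → $t5=0+4=4
add $t1, $t1, 2 → $t1=5+2=7
cmp $t1, 15  (cmp 7,15)
bne body: taken
lw $t6, 0($t5) → $t6=M[4]=-8
or $t6, $t6, 17 → $t6=(-8)|17=-7
add $t5, $t5, 4 → $t5=4+4=8
add $t1, $t1, 2 → $t1=7+2=9
cmp $t1, 15  (cmp 9,15)
After step 14: $t6 = -7.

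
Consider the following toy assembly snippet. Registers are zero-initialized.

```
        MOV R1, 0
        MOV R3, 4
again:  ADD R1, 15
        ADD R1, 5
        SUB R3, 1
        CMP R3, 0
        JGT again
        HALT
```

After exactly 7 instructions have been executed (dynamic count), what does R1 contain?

20

R1=0
R3=4
R1=0+15=15
R1=15+5=20
R3=4-1=3
CMP R3, 0  (cmp 3,0)
JGT again: taken
After step 7: R1 = 20.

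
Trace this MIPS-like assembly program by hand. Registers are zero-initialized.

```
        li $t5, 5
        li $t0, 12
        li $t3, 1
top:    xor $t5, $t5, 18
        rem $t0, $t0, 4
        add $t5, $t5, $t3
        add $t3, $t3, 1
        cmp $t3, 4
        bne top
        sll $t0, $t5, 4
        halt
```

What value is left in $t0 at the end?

$t5=5
$t0=12
$t3=1
$t5=5^18=23
$t0=12%4=0
$t5=23+1=24
$t3=1+1=2
cmp $t3, 4  (cmp 2,4)
bne top: taken
$t5=24^18=10
$t0=0%4=0
$t5=10+2=12
$t3=2+1=3
cmp $t3, 4  (cmp 3,4)
bne top: taken
$t5=12^18=30
$t0=0%4=0
$t5=30+3=33
$t3=3+1=4
cmp $t3, 4  (cmp 4,4)
bne top: not taken
$t0=33<<4=528
halt.

528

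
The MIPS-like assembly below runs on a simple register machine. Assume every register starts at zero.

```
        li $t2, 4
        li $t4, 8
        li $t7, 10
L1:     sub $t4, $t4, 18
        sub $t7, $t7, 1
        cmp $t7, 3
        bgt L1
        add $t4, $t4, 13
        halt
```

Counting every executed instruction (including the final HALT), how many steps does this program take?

li $t2, 4 → $t2=4
li $t4, 8 → $t4=8
li $t7, 10 → $t7=10
sub $t4, $t4, 18 → $t4=8-18=-10
sub $t7, $t7, 1 → $t7=10-1=9
cmp $t7, 3  (cmp 9,3)
bgt L1: taken
sub $t4, $t4, 18 → $t4=(-10)-18=-28
sub $t7, $t7, 1 → $t7=9-1=8
cmp $t7, 3  (cmp 8,3)
bgt L1: taken
sub $t4, $t4, 18 → $t4=(-28)-18=-46
sub $t7, $t7, 1 → $t7=8-1=7
cmp $t7, 3  (cmp 7,3)
bgt L1: taken
sub $t4, $t4, 18 → $t4=(-46)-18=-64
sub $t7, $t7, 1 → $t7=7-1=6
cmp $t7, 3  (cmp 6,3)
bgt L1: taken
sub $t4, $t4, 18 → $t4=(-64)-18=-82
sub $t7, $t7, 1 → $t7=6-1=5
cmp $t7, 3  (cmp 5,3)
bgt L1: taken
sub $t4, $t4, 18 → $t4=(-82)-18=-100
sub $t7, $t7, 1 → $t7=5-1=4
cmp $t7, 3  (cmp 4,3)
bgt L1: taken
sub $t4, $t4, 18 → $t4=(-100)-18=-118
sub $t7, $t7, 1 → $t7=4-1=3
cmp $t7, 3  (cmp 3,3)
bgt L1: not taken
add $t4, $t4, 13 → $t4=(-118)+13=-105
halt.
Total executed instructions: 33.

33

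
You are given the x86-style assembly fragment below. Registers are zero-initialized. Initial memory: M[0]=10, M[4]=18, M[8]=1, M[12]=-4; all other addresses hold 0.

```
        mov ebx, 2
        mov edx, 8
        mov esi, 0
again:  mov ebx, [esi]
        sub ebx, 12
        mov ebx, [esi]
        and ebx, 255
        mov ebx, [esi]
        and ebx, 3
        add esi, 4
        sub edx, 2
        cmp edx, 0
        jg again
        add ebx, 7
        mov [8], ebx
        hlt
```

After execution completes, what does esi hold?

after mov ebx, 2: ebx=2
after mov edx, 8: edx=8
after mov esi, 0: esi=0
after mov ebx, [esi]: ebx=M[0]=10
after sub ebx, 12: ebx=10-12=-2
after mov ebx, [esi]: ebx=M[0]=10
after and ebx, 255: ebx=10&255=10
after mov ebx, [esi]: ebx=M[0]=10
after and ebx, 3: ebx=10&3=2
after add esi, 4: esi=0+4=4
after sub edx, 2: edx=8-2=6
cmp edx, 0  (cmp 6,0)
jg again: taken
after mov ebx, [esi]: ebx=M[4]=18
after sub ebx, 12: ebx=18-12=6
after mov ebx, [esi]: ebx=M[4]=18
after and ebx, 255: ebx=18&255=18
after mov ebx, [esi]: ebx=M[4]=18
after and ebx, 3: ebx=18&3=2
after add esi, 4: esi=4+4=8
after sub edx, 2: edx=6-2=4
cmp edx, 0  (cmp 4,0)
jg again: taken
after mov ebx, [esi]: ebx=M[8]=1
after sub ebx, 12: ebx=1-12=-11
after mov ebx, [esi]: ebx=M[8]=1
after and ebx, 255: ebx=1&255=1
after mov ebx, [esi]: ebx=M[8]=1
after and ebx, 3: ebx=1&3=1
after add esi, 4: esi=8+4=12
after sub edx, 2: edx=4-2=2
cmp edx, 0  (cmp 2,0)
jg again: taken
after mov ebx, [esi]: ebx=M[12]=-4
after sub ebx, 12: ebx=(-4)-12=-16
after mov ebx, [esi]: ebx=M[12]=-4
after and ebx, 255: ebx=(-4)&255=252
after mov ebx, [esi]: ebx=M[12]=-4
after and ebx, 3: ebx=(-4)&3=0
after add esi, 4: esi=12+4=16
after sub edx, 2: edx=2-2=0
cmp edx, 0  (cmp 0,0)
jg again: not taken
after add ebx, 7: ebx=0+7=7
mov [8], ebx → M[8]=7
halt.

16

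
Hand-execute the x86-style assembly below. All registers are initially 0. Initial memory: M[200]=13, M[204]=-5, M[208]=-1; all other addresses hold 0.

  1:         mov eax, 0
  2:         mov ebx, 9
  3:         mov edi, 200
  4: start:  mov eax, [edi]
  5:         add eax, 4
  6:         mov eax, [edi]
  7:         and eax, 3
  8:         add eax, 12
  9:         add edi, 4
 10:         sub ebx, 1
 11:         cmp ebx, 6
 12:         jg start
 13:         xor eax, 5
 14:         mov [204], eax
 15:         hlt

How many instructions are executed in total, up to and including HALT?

33

eax=0
ebx=9
edi=200
eax=M[200]=13
eax=13+4=17
eax=M[200]=13
eax=13&3=1
eax=1+12=13
edi=200+4=204
ebx=9-1=8
cmp ebx, 6  (cmp 8,6)
jg start: taken
eax=M[204]=-5
eax=(-5)+4=-1
eax=M[204]=-5
eax=(-5)&3=3
eax=3+12=15
edi=204+4=208
ebx=8-1=7
cmp ebx, 6  (cmp 7,6)
jg start: taken
eax=M[208]=-1
eax=(-1)+4=3
eax=M[208]=-1
eax=(-1)&3=3
eax=3+12=15
edi=208+4=212
ebx=7-1=6
cmp ebx, 6  (cmp 6,6)
jg start: not taken
eax=15^5=10
mov [204], eax → M[204]=10
halt.
Total executed instructions: 33.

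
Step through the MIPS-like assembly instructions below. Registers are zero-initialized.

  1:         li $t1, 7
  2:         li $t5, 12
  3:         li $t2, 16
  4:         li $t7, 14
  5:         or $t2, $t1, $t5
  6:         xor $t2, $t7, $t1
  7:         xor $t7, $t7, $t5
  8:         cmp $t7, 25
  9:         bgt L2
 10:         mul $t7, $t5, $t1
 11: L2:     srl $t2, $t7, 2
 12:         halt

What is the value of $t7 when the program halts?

84

$t1=7
$t5=12
$t2=16
$t7=14
$t2=7|12=15
$t2=14^7=9
$t7=14^12=2
cmp $t7, 25  (cmp 2,25)
bgt L2: not taken
$t7=12*7=84
$t2=84>>2=21
halt.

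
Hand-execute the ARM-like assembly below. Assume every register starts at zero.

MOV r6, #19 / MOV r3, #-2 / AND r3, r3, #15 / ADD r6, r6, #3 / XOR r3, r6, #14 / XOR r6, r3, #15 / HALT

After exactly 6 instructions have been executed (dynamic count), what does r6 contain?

r6=19
r3=-2
r3=(-2)&15=14
r6=19+3=22
r3=22^14=24
r6=24^15=23
After step 6: r6 = 23.

23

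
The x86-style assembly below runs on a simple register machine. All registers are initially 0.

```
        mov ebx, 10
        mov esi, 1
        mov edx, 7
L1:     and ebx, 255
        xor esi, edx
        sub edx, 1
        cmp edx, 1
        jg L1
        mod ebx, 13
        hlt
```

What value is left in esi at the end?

0

mov ebx, 10 → ebx=10
mov esi, 1 → esi=1
mov edx, 7 → edx=7
and ebx, 255 → ebx=10&255=10
xor esi, edx → esi=1^7=6
sub edx, 1 → edx=7-1=6
cmp edx, 1  (cmp 6,1)
jg L1: taken
and ebx, 255 → ebx=10&255=10
xor esi, edx → esi=6^6=0
sub edx, 1 → edx=6-1=5
cmp edx, 1  (cmp 5,1)
jg L1: taken
and ebx, 255 → ebx=10&255=10
xor esi, edx → esi=0^5=5
sub edx, 1 → edx=5-1=4
cmp edx, 1  (cmp 4,1)
jg L1: taken
and ebx, 255 → ebx=10&255=10
xor esi, edx → esi=5^4=1
sub edx, 1 → edx=4-1=3
cmp edx, 1  (cmp 3,1)
jg L1: taken
and ebx, 255 → ebx=10&255=10
xor esi, edx → esi=1^3=2
sub edx, 1 → edx=3-1=2
cmp edx, 1  (cmp 2,1)
jg L1: taken
and ebx, 255 → ebx=10&255=10
xor esi, edx → esi=2^2=0
sub edx, 1 → edx=2-1=1
cmp edx, 1  (cmp 1,1)
jg L1: not taken
mod ebx, 13 → ebx=10%13=10
halt.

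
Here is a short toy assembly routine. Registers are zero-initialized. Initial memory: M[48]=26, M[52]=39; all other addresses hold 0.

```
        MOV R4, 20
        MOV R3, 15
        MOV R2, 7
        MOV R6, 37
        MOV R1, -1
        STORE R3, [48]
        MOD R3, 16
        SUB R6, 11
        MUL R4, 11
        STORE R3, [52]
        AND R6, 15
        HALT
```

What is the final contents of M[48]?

R4=20
R3=15
R2=7
R6=37
R1=-1
STORE R3, [48] → M[48]=15
R3=15%16=15
R6=37-11=26
R4=20*11=220
STORE R3, [52] → M[52]=15
R6=26&15=10
halt.

15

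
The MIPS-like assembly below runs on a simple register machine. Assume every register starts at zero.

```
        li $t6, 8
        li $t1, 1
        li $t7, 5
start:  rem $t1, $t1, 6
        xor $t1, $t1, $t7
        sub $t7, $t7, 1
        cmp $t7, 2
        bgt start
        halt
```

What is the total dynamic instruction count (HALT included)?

after li $t6, 8: $t6=8
after li $t1, 1: $t1=1
after li $t7, 5: $t7=5
after rem $t1, $t1, 6: $t1=1%6=1
after xor $t1, $t1, $t7: $t1=1^5=4
after sub $t7, $t7, 1: $t7=5-1=4
cmp $t7, 2  (cmp 4,2)
bgt start: taken
after rem $t1, $t1, 6: $t1=4%6=4
after xor $t1, $t1, $t7: $t1=4^4=0
after sub $t7, $t7, 1: $t7=4-1=3
cmp $t7, 2  (cmp 3,2)
bgt start: taken
after rem $t1, $t1, 6: $t1=0%6=0
after xor $t1, $t1, $t7: $t1=0^3=3
after sub $t7, $t7, 1: $t7=3-1=2
cmp $t7, 2  (cmp 2,2)
bgt start: not taken
halt.
Total executed instructions: 19.

19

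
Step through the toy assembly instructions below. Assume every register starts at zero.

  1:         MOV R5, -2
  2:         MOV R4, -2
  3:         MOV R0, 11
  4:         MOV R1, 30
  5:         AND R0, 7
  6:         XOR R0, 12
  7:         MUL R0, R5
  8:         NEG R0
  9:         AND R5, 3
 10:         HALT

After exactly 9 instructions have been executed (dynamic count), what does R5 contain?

2

after MOV R5, -2: R5=-2
after MOV R4, -2: R4=-2
after MOV R0, 11: R0=11
after MOV R1, 30: R1=30
after AND R0, 7: R0=11&7=3
after XOR R0, 12: R0=3^12=15
after MUL R0, R5: R0=15*(-2)=-30
after NEG R0: R0=-(-30)=30
after AND R5, 3: R5=(-2)&3=2
After step 9: R5 = 2.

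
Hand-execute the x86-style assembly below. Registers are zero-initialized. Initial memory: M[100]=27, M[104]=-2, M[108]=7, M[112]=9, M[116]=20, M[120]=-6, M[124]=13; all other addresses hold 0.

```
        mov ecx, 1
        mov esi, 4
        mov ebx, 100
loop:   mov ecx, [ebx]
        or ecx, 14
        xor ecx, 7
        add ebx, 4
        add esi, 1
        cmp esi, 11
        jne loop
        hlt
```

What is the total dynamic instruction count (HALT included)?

53

ecx=1
esi=4
ebx=100
ecx=M[100]=27
ecx=27|14=31
ecx=31^7=24
ebx=100+4=104
esi=4+1=5
cmp esi, 11  (cmp 5,11)
jne loop: taken
ecx=M[104]=-2
ecx=(-2)|14=-2
ecx=(-2)^7=-7
ebx=104+4=108
esi=5+1=6
cmp esi, 11  (cmp 6,11)
jne loop: taken
ecx=M[108]=7
ecx=7|14=15
ecx=15^7=8
ebx=108+4=112
esi=6+1=7
cmp esi, 11  (cmp 7,11)
jne loop: taken
ecx=M[112]=9
ecx=9|14=15
ecx=15^7=8
ebx=112+4=116
esi=7+1=8
cmp esi, 11  (cmp 8,11)
jne loop: taken
ecx=M[116]=20
ecx=20|14=30
ecx=30^7=25
ebx=116+4=120
esi=8+1=9
cmp esi, 11  (cmp 9,11)
jne loop: taken
ecx=M[120]=-6
ecx=(-6)|14=-2
ecx=(-2)^7=-7
ebx=120+4=124
esi=9+1=10
cmp esi, 11  (cmp 10,11)
jne loop: taken
ecx=M[124]=13
ecx=13|14=15
ecx=15^7=8
ebx=124+4=128
esi=10+1=11
cmp esi, 11  (cmp 11,11)
jne loop: not taken
halt.
Total executed instructions: 53.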